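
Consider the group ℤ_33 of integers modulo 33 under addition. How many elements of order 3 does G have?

In a cyclic group of order 33, the number of elements of order d (for d | 33) is φ(d).
φ(3) = 2.

2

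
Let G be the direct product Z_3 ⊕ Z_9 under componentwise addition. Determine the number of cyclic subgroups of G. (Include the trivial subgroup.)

8

Group the elements of G by the cyclic subgroup they generate; each cyclic subgroup of order d accounts for φ(d) elements.
Cyclic subgroups by order — order 1: 1; order 3: 4; order 9: 3.
Total: 8.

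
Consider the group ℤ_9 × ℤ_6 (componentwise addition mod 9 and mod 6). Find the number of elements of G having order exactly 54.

An element (a,b) has order lcm(ord(a), ord(b)); count pairs with lcm equal to 54.
Enumerating gives 0 such elements.

0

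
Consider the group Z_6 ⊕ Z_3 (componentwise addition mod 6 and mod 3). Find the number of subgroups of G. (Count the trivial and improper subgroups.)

12

|G| = 18, so by Lagrange every subgroup order divides 18. Divisors: 1, 2, 3, 6, 9, 18.
Subgroups by order — order 1: 1; order 2: 1; order 3: 4; order 6: 4; order 9: 1; order 18: 1.
Total: 1 + 1 + 4 + 4 + 1 + 1 = 12.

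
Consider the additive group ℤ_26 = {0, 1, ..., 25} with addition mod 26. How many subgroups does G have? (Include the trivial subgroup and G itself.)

Subgroups of the cyclic group ℤ_26 correspond bijectively to divisors of 26.
Divisors of 26: 1, 2, 13, 26.
So ℤ_26 has 4 subgroups.

4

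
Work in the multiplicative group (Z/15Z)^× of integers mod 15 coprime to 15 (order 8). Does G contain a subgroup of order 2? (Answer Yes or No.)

2 | 8. A subgroup of order 2 is {1, 11}.

Yes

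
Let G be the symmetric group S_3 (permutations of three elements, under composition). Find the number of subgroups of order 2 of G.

|G| = 6 and 2 | 6, so subgroups of order 2 are possible by Lagrange.
The subgroups of order 2 are: {e, (1 2)}; {e, (1 3)}; {e, (2 3)}.
So G has 3 subgroups of order 2.

3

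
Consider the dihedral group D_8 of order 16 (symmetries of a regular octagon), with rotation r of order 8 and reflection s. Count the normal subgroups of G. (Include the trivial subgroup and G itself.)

G has 19 subgroups. Checking conjugation-invariance by order — order 1: 1/1 normal; order 2: 1/9 normal; order 4: 1/5 normal; order 8: 3/3 normal; order 16: 1/1 normal.
Total normal subgroups: 7.

7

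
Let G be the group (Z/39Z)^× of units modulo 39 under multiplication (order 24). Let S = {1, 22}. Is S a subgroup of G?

22 ∈ S but its inverse 16 ∉ S, so S is not a subgroup.

No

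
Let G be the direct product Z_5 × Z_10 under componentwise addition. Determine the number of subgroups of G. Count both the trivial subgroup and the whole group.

|G| = 50, so by Lagrange every subgroup order divides 50. Divisors: 1, 2, 5, 10, 25, 50.
Subgroups by order — order 1: 1; order 2: 1; order 5: 6; order 10: 6; order 25: 1; order 50: 1.
Total: 1 + 1 + 6 + 6 + 1 + 1 = 16.

16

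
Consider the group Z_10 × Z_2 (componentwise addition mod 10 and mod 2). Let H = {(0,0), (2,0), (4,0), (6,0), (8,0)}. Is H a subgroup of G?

Yes

|H| = 5 divides |G| = 20, consistent with Lagrange.
H contains the identity, every element's inverse is in H, and H is closed under +: it is a subgroup.
In fact H = ⟨(4,0)⟩.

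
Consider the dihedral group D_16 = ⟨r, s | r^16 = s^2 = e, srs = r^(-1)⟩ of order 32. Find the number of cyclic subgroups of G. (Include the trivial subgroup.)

Group the elements of G by the cyclic subgroup they generate; each cyclic subgroup of order d accounts for φ(d) elements.
Cyclic subgroups by order — order 1: 1; order 2: 17; order 4: 1; order 8: 1; order 16: 1.
Total: 21.

21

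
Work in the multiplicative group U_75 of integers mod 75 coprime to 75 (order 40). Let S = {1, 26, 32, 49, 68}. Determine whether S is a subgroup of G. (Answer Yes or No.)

Closure fails: 32 · 26 = 7 ∉ S. So S is not a subgroup.

No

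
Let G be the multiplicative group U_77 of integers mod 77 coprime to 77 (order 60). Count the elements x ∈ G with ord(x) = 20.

No element of G has order 20 (even though 20 | 60).

0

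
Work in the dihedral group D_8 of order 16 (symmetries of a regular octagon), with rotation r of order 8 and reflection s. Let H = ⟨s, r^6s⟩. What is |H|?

8

|⟨s⟩| = 2 and |⟨r^6s⟩| = 2, so |H| is a multiple of lcm(2, 2) = 2 and divides |G| = 16.
Closing under the operation: H = {e, r^2, r^4, r^6, s, r^2s, r^4s, r^6s}, so |H| = 8.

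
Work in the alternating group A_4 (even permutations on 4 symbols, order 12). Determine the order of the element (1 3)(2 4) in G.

Computing powers of (1 3)(2 4): the smallest k with ((1 3)(2 4))^k = e is k = 2.

2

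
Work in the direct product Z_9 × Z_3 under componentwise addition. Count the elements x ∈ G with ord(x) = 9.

An element (a,b) has order lcm(ord(a), ord(b)); count pairs with lcm equal to 9.
Enumerating gives 18 such elements.

18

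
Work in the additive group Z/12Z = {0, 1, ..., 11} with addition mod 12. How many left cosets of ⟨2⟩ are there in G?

|⟨2⟩| = 6 and |G| = 12.
By Lagrange, [G : H] = |G|/|H| = 12/6 = 2.

2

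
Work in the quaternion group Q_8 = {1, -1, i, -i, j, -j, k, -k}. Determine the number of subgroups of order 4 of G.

|G| = 8 and 4 | 8, so subgroups of order 4 are possible by Lagrange.
The subgroups of order 4 are: {1, -1, i, -i}; {1, -1, j, -j}; {1, -1, k, -k}.
So G has 3 subgroups of order 4.

3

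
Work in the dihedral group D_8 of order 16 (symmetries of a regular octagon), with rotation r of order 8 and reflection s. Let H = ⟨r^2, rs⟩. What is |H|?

8

|⟨r^2⟩| = 4 and |⟨rs⟩| = 2, so |H| is a multiple of lcm(4, 2) = 4 and divides |G| = 16.
Closing under the operation: H = {e, r^2, r^4, r^6, rs, r^3s, r^5s, r^7s}, so |H| = 8.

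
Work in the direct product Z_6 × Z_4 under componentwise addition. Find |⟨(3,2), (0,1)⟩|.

8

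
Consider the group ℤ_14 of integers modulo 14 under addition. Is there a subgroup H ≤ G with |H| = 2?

Yes

2 | 14. A subgroup of order 2 is {0, 7}.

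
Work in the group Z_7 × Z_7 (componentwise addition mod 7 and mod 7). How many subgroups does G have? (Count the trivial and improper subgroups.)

10

|G| = 49, so by Lagrange every subgroup order divides 49. Divisors: 1, 7, 49.
Subgroups by order — order 1: 1; order 7: 8; order 49: 1.
Total: 1 + 8 + 1 = 10.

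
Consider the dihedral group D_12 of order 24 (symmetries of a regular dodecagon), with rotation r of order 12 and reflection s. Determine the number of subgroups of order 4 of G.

|G| = 24 and 4 | 24, so subgroups of order 4 are possible by Lagrange.
The subgroups of order 4 are: {e, r^6, r^4s, r^10s}; {e, r^6, r^5s, r^11s}; {e, r^6, r^2s, r^8s}; {e, r^3, r^6, r^9}; … (7 in all).
So G has 7 subgroups of order 4.

7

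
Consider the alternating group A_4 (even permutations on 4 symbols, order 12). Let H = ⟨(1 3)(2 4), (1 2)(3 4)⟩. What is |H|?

4

|⟨(1 3)(2 4)⟩| = 2 and |⟨(1 2)(3 4)⟩| = 2, so |H| is a multiple of lcm(2, 2) = 2 and divides |G| = 12.
Closing under the operation: H = {e, (1 2)(3 4), (1 3)(2 4), (1 4)(2 3)}, so |H| = 4.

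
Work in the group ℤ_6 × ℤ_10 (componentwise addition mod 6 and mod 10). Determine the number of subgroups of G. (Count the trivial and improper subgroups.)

20

|G| = 60, so by Lagrange every subgroup order divides 60. Divisors: 1, 2, 3, 4, 5, 6, 10, 12, 15, 20, 30, 60.
Subgroups by order — order 1: 1; order 2: 3; order 3: 1; order 4: 1; order 5: 1; order 6: 3; order 10: 3; order 12: 1; order 15: 1; order 20: 1; order 30: 3; order 60: 1.
Total: 1 + 3 + 1 + 1 + 1 + 3 + 3 + 1 + 1 + 1 + 3 + 1 = 20.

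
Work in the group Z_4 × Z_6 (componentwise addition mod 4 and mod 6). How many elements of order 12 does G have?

8

An element (a,b) has order lcm(ord(a), ord(b)); count pairs with lcm equal to 12.
Enumerating gives 8 such elements.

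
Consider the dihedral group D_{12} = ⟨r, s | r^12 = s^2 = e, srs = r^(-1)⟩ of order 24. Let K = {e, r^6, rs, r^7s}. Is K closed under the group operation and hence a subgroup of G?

|K| = 4 divides |G| = 24, consistent with Lagrange.
K contains the identity, every element's inverse is in K, and K is closed under ·: it is a subgroup.

Yes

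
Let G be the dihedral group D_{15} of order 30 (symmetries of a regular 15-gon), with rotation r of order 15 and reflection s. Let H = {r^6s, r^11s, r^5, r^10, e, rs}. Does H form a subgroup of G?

|H| = 6 divides |G| = 30, consistent with Lagrange.
H contains the identity, every element's inverse is in H, and H is closed under ·: it is a subgroup.

Yes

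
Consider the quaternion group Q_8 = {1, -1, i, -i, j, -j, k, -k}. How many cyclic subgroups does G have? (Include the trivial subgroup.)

A cyclic subgroup of order d is generated by each of its φ(d) elements of order d, so the cyclic subgroups of order d number (#elements of order d)/φ(d).
Cyclic subgroups by order — order 1: 1; order 2: 1; order 4: 3.
Total: 5.

5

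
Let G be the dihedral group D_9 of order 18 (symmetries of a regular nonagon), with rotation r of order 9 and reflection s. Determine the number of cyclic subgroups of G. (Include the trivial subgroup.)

A cyclic subgroup of order d is generated by each of its φ(d) elements of order d, so the cyclic subgroups of order d number (#elements of order d)/φ(d).
Cyclic subgroups by order — order 1: 1; order 2: 9; order 3: 1; order 9: 1.
Total: 12.

12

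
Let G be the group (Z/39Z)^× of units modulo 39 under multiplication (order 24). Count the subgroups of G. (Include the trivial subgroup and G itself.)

|G| = 24, so by Lagrange every subgroup order divides 24. Divisors: 1, 2, 3, 4, 6, 8, 12, 24.
Subgroups by order — order 1: 1; order 2: 3; order 3: 1; order 4: 3; order 6: 3; order 8: 1; order 12: 3; order 24: 1.
Total: 1 + 3 + 1 + 3 + 3 + 1 + 3 + 1 = 16.

16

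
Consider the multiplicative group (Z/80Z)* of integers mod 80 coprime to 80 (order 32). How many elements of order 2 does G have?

7

The elements of order 2 are: 9, 31, 39, 41, 49, 71, 79.
That's 7.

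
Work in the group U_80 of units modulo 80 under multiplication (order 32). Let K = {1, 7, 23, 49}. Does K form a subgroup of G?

Yes

|K| = 4 divides |G| = 32, consistent with Lagrange.
K contains the identity, every element's inverse is in K, and K is closed under ·: it is a subgroup.
In fact K = ⟨23⟩.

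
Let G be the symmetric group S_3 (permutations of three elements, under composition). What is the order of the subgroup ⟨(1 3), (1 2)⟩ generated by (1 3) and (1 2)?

6

|⟨(1 3)⟩| = 2 and |⟨(1 2)⟩| = 2, so |H| is a multiple of lcm(2, 2) = 2 and divides |G| = 6.
Closing {(1 3), (1 2)} under the group operation gives all of G, so |H| = 6.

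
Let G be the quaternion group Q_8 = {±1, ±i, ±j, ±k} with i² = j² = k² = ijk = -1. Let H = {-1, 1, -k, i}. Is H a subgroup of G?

No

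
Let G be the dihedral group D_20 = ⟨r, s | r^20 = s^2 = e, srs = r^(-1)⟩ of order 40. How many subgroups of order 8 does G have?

5

|G| = 40 and 8 | 40, so subgroups of order 8 are possible by Lagrange.
The subgroups of order 8 are: {e, r^5, r^10, r^15, s, r^5s, r^10s, r^15s}; {e, r^5, r^10, r^15, rs, r^6s, r^11s, r^16s}; {e, r^5, r^10, r^15, r^2s, r^7s, r^12s, r^17s}; {e, r^5, r^10, r^15, r^3s, r^8s, r^13s, r^18s}; … (5 in all).
So G has 5 subgroups of order 8.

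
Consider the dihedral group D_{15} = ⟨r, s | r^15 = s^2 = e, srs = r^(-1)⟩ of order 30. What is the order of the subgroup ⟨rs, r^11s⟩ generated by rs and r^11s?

6

|⟨rs⟩| = 2 and |⟨r^11s⟩| = 2, so |H| is a multiple of lcm(2, 2) = 2 and divides |G| = 30.
Closing under the operation: H = {e, r^5, r^10, rs, r^6s, r^11s}, so |H| = 6.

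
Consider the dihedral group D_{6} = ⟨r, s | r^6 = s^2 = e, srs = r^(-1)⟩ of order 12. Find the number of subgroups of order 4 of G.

3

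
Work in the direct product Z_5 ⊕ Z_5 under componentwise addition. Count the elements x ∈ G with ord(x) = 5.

24

An element (a,b) has order lcm(ord(a), ord(b)); count pairs with lcm equal to 5.
Enumerating gives 24 such elements.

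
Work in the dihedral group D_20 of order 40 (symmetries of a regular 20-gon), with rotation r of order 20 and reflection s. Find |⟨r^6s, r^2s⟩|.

10

|⟨r^6s⟩| = 2 and |⟨r^2s⟩| = 2, so |H| is a multiple of lcm(2, 2) = 2 and divides |G| = 40.
Closing under the operation: H = {e, r^4, r^8, r^12, r^16, r^2s, r^6s, r^10s, r^14s, r^18s}, so |H| = 10.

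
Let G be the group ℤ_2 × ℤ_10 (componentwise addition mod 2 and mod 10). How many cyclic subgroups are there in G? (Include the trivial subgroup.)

8

Each element a generates a cyclic subgroup ⟨a⟩; distinct elements may generate the same one (a cyclic group of order d has φ(d) generators).
Cyclic subgroups by order — order 1: 1; order 2: 3; order 5: 1; order 10: 3.
Total: 8.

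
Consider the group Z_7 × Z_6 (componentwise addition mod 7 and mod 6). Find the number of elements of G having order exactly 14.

An element (a,b) has order lcm(ord(a), ord(b)); count pairs with lcm equal to 14.
Enumerating gives 6 such elements.

6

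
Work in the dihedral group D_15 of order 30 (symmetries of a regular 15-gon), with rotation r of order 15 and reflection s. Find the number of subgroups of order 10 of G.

3

|G| = 30 and 10 | 30, so subgroups of order 10 are possible by Lagrange.
The subgroups of order 10 are: {e, r^3, r^6, r^9, r^12, rs, r^4s, r^7s, r^10s, r^13s}; {e, r^3, r^6, r^9, r^12, r^2s, r^5s, r^8s, r^11s, r^14s}; {e, r^3, r^6, r^9, r^12, s, r^3s, r^6s, r^9s, r^12s}.
So G has 3 subgroups of order 10.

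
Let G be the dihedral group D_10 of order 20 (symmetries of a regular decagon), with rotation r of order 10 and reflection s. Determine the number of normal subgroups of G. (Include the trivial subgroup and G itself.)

G has 22 subgroups. Checking conjugation-invariance by order — order 1: 1/1 normal; order 2: 1/11 normal; order 4: 0/5 normal; order 5: 1/1 normal; order 10: 3/3 normal; order 20: 1/1 normal.
Total normal subgroups: 7.

7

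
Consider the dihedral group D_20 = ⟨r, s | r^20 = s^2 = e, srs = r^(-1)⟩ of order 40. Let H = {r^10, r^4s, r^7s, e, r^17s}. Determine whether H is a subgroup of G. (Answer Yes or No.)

No

Closure fails: r^17s · r^4s = r^13 ∉ H. So H is not a subgroup.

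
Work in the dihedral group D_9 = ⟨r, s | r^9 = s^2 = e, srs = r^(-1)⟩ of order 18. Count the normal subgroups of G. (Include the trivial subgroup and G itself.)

G has 16 subgroups. Checking conjugation-invariance by order — order 1: 1/1 normal; order 2: 0/9 normal; order 3: 1/1 normal; order 6: 0/3 normal; order 9: 1/1 normal; order 18: 1/1 normal.
Total normal subgroups: 4.

4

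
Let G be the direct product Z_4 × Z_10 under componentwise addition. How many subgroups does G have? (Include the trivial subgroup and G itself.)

|G| = 40, so by Lagrange every subgroup order divides 40. Divisors: 1, 2, 4, 5, 8, 10, 20, 40.
Subgroups by order — order 1: 1; order 2: 3; order 4: 3; order 5: 1; order 8: 1; order 10: 3; order 20: 3; order 40: 1.
Total: 1 + 3 + 3 + 1 + 1 + 3 + 3 + 1 = 16.

16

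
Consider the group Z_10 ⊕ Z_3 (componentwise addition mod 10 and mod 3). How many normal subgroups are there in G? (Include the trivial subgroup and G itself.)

8

G is abelian, so every subgroup is normal.
G has 8 subgroups in total, hence 8 normal subgroups.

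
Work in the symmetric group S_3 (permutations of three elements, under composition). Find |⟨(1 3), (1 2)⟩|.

6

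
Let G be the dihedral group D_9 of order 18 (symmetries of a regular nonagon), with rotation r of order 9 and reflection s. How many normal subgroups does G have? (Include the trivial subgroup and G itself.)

4

G has 16 subgroups. Checking conjugation-invariance by order — order 1: 1/1 normal; order 2: 0/9 normal; order 3: 1/1 normal; order 6: 0/3 normal; order 9: 1/1 normal; order 18: 1/1 normal.
Total normal subgroups: 4.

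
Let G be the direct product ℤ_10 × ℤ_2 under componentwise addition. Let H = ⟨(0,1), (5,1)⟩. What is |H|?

4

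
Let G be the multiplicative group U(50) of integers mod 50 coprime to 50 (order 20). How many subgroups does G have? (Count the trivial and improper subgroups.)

6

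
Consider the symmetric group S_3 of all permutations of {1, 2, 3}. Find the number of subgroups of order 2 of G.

|G| = 6 and 2 | 6, so subgroups of order 2 are possible by Lagrange.
The subgroups of order 2 are: {e, (1 2)}; {e, (1 3)}; {e, (2 3)}.
So G has 3 subgroups of order 2.

3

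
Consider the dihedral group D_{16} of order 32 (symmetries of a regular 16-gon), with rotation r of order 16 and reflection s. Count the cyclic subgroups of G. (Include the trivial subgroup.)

21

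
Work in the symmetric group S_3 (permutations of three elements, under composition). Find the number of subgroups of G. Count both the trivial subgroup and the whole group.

6

|G| = 6, so by Lagrange every subgroup order divides 6. Divisors: 1, 2, 3, 6.
Subgroups by order — order 1: 1; order 2: 3; order 3: 1; order 6: 1.
Total: 1 + 3 + 1 + 1 = 6.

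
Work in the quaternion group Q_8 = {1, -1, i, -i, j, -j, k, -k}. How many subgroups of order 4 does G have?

3

|G| = 8 and 4 | 8, so subgroups of order 4 are possible by Lagrange.
The subgroups of order 4 are: {1, -1, i, -i}; {1, -1, j, -j}; {1, -1, k, -k}.
So G has 3 subgroups of order 4.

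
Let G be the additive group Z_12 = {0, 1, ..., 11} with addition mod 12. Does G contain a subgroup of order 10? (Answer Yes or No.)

10 does not divide |G| = 12, so by Lagrange no subgroup of order 10 exists.

No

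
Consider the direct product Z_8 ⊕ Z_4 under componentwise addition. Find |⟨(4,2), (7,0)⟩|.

|⟨(4,2)⟩| = 2 and |⟨(7,0)⟩| = 8, so |H| is a multiple of lcm(2, 8) = 8 and divides |G| = 32.
Closing under the operation: H = {(0,0), (0,2), (1,0), (1,2), (2,0), (2,2), (3,0), (3,2), (4,0), (4,2), (5,0), (5,2), (6,0), (6,2), (7,0), (7,2)}, so |H| = 16.

16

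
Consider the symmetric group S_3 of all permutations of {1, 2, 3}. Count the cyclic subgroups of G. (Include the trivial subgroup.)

Each element a generates a cyclic subgroup ⟨a⟩; distinct elements may generate the same one (a cyclic group of order d has φ(d) generators).
Cyclic subgroups by order — order 1: 1; order 2: 3; order 3: 1.
Total: 5.

5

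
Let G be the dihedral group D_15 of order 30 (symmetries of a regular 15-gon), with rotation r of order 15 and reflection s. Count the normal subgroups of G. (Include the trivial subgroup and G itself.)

G has 28 subgroups. Checking conjugation-invariance by order — order 1: 1/1 normal; order 2: 0/15 normal; order 3: 1/1 normal; order 5: 1/1 normal; order 6: 0/5 normal; order 10: 0/3 normal; order 15: 1/1 normal; order 30: 1/1 normal.
Total normal subgroups: 5.

5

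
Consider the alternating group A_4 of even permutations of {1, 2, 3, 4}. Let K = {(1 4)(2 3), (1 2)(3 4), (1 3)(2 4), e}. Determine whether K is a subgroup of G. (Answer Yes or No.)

Yes

|K| = 4 divides |G| = 12, consistent with Lagrange.
K contains the identity, every element's inverse is in K, and K is closed under ∘: it is a subgroup.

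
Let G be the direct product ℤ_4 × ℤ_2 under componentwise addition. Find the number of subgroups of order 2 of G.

|G| = 8 and 2 | 8, so subgroups of order 2 are possible by Lagrange.
The subgroups of order 2 are: {(0,0), (0,1)}; {(0,0), (2,0)}; {(0,0), (2,1)}.
So G has 3 subgroups of order 2.

3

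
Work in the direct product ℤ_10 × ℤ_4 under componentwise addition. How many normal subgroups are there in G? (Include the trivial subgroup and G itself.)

16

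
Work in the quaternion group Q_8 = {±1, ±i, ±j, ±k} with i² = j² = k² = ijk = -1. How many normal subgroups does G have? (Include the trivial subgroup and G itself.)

6

G has 6 subgroups. Checking conjugation-invariance by order — order 1: 1/1 normal; order 2: 1/1 normal; order 4: 3/3 normal; order 8: 1/1 normal.
Total normal subgroups: 6.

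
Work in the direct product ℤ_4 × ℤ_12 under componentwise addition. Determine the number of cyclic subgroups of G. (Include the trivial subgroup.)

20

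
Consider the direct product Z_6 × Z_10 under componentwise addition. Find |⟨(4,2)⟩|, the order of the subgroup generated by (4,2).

15

The order of (4,2) in Z_6 × Z_10 is lcm(ord(4) in Z_6, ord(2) in Z_10).
ord(4) = 3 and ord(2) = 5, so |⟨(4,2)⟩| = lcm(3, 5) = 15.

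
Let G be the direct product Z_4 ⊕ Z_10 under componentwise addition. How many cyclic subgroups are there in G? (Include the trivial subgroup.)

A cyclic subgroup of order d is generated by each of its φ(d) elements of order d, so the cyclic subgroups of order d number (#elements of order d)/φ(d).
Cyclic subgroups by order — order 1: 1; order 2: 3; order 4: 2; order 5: 1; order 10: 3; order 20: 2.
Total: 12.

12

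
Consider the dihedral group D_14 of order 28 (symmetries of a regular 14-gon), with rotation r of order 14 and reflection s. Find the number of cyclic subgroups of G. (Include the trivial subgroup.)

A cyclic subgroup of order d is generated by each of its φ(d) elements of order d, so the cyclic subgroups of order d number (#elements of order d)/φ(d).
Cyclic subgroups by order — order 1: 1; order 2: 15; order 7: 1; order 14: 1.
Total: 18.

18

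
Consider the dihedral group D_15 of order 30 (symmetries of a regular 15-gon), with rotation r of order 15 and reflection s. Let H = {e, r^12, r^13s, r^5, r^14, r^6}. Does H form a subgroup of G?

No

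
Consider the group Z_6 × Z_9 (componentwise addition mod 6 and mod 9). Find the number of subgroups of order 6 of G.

4

|G| = 54 and 6 | 54, so subgroups of order 6 are possible by Lagrange.
The subgroups of order 6 are: {(0,0), (0,3), (0,6), (3,0), (3,3), (3,6)}; {(0,0), (1,0), (2,0), (3,0), (4,0), (5,0)}; {(0,0), (1,3), (2,6), (3,0), (4,3), (5,6)}; {(0,0), (1,6), (2,3), (3,0), (4,6), (5,3)}.
So G has 4 subgroups of order 6.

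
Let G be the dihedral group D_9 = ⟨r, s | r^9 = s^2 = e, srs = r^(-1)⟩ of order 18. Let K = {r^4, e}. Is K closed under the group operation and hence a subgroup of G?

No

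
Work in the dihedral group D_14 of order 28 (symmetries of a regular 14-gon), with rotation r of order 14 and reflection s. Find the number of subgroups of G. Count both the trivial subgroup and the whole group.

28

|G| = 28, so by Lagrange every subgroup order divides 28. Divisors: 1, 2, 4, 7, 14, 28.
Subgroups by order — order 1: 1; order 2: 15; order 4: 7; order 7: 1; order 14: 3; order 28: 1.
Total: 1 + 15 + 7 + 1 + 3 + 1 = 28.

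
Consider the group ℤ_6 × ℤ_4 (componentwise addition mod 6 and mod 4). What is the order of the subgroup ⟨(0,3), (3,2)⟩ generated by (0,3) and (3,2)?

8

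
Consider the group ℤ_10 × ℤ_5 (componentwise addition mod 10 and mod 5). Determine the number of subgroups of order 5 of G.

6

|G| = 50 and 5 | 50, so subgroups of order 5 are possible by Lagrange.
The subgroups of order 5 are: {(0,0), (0,1), (0,2), (0,3), (0,4)}; {(0,0), (2,0), (4,0), (6,0), (8,0)}; {(0,0), (2,1), (4,2), (6,3), (8,4)}; {(0,0), (2,2), (4,4), (6,1), (8,3)}; … (6 in all).
So G has 6 subgroups of order 5.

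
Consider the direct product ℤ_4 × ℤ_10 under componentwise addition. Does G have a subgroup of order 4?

4 | 40. A subgroup of order 4 is {(0,0), (0,5), (2,0), (2,5)}.

Yes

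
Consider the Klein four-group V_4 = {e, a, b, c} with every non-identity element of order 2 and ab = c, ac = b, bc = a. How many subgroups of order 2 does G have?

3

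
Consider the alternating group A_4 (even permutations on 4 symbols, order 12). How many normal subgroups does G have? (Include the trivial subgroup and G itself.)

3

G has 10 subgroups. Checking conjugation-invariance by order — order 1: 1/1 normal; order 2: 0/3 normal; order 3: 0/4 normal; order 4: 1/1 normal; order 12: 1/1 normal.
Total normal subgroups: 3.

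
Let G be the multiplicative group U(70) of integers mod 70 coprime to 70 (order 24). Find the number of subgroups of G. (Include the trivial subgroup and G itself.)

16

|G| = 24, so by Lagrange every subgroup order divides 24. Divisors: 1, 2, 3, 4, 6, 8, 12, 24.
Subgroups by order — order 1: 1; order 2: 3; order 3: 1; order 4: 3; order 6: 3; order 8: 1; order 12: 3; order 24: 1.
Total: 1 + 3 + 1 + 3 + 3 + 1 + 3 + 1 = 16.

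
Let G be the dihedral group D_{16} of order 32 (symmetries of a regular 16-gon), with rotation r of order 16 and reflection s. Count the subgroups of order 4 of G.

|G| = 32 and 4 | 32, so subgroups of order 4 are possible by Lagrange.
The subgroups of order 4 are: {e, r^8, r^2s, r^10s}; {e, r^8, r^3s, r^11s}; {e, r^4, r^8, r^12}; {e, r^8, r^4s, r^12s}; … (9 in all).
So G has 9 subgroups of order 4.

9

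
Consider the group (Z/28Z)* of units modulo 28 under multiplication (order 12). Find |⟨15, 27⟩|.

4

|⟨15⟩| = 2 and |⟨27⟩| = 2, so |H| is a multiple of lcm(2, 2) = 2 and divides |G| = 12.
Closing under the operation: H = {1, 13, 15, 27}, so |H| = 4.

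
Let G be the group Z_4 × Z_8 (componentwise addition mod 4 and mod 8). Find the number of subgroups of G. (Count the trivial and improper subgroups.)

|G| = 32, so by Lagrange every subgroup order divides 32. Divisors: 1, 2, 4, 8, 16, 32.
Subgroups by order — order 1: 1; order 2: 3; order 4: 7; order 8: 7; order 16: 3; order 32: 1.
Total: 1 + 3 + 7 + 7 + 3 + 1 = 22.

22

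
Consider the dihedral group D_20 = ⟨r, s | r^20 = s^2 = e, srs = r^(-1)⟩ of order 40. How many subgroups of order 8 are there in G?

|G| = 40 and 8 | 40, so subgroups of order 8 are possible by Lagrange.
The subgroups of order 8 are: {e, r^5, r^10, r^15, s, r^5s, r^10s, r^15s}; {e, r^5, r^10, r^15, rs, r^6s, r^11s, r^16s}; {e, r^5, r^10, r^15, r^2s, r^7s, r^12s, r^17s}; {e, r^5, r^10, r^15, r^3s, r^8s, r^13s, r^18s}; … (5 in all).
So G has 5 subgroups of order 8.

5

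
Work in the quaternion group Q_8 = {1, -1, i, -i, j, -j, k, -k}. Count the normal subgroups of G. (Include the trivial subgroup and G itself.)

G has 6 subgroups. Checking conjugation-invariance by order — order 1: 1/1 normal; order 2: 1/1 normal; order 4: 3/3 normal; order 8: 1/1 normal.
Total normal subgroups: 6.

6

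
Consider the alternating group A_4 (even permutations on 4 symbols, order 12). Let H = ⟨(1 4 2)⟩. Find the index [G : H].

|⟨(1 4 2)⟩| = 3 and |G| = 12.
By Lagrange, [G : H] = |G|/|H| = 12/3 = 4.

4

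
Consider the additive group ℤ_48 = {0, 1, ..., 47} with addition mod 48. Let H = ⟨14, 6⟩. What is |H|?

|⟨14⟩| = 24 and |⟨6⟩| = 8, so |H| is a multiple of lcm(24, 8) = 24 and divides |G| = 48.
Closing under the operation: H = {0, 2, 4, 6, 8, 10, 12, 14, 16, 18, 20, 22, 24, 26, 28, 30, 32, 34, 36, 38, 40, 42, 44, 46}, so |H| = 24.

24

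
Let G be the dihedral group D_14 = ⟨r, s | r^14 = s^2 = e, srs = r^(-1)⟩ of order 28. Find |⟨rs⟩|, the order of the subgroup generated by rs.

2

Computing powers of rs: the smallest k with (rs)^k = e is k = 2.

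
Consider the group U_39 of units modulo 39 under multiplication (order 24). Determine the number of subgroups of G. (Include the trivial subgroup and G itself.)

16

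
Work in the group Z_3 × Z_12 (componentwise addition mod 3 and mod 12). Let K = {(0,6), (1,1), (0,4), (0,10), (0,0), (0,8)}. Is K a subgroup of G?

No

(1,1) ∈ K but its inverse (2,11) ∉ K, so K is not a subgroup.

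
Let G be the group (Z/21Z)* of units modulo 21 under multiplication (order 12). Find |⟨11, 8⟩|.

6

|⟨11⟩| = 6 and |⟨8⟩| = 2, so |H| is a multiple of lcm(6, 2) = 6 and divides |G| = 12.
Closing under the operation: H = {1, 2, 4, 8, 11, 16}, so |H| = 6.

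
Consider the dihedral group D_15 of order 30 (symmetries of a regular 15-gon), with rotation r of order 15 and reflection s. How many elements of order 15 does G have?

The elements of order 15 are: r, r^2, r^4, r^7, r^8, r^11, r^13, r^14.
That's 8.

8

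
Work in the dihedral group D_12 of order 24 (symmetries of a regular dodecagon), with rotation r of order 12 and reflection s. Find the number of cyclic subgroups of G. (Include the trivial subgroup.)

18

Each element a generates a cyclic subgroup ⟨a⟩; distinct elements may generate the same one (a cyclic group of order d has φ(d) generators).
Cyclic subgroups by order — order 1: 1; order 2: 13; order 3: 1; order 4: 1; order 6: 1; order 12: 1.
Total: 18.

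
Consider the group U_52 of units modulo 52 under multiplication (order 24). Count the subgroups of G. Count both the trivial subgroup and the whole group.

|G| = 24, so by Lagrange every subgroup order divides 24. Divisors: 1, 2, 3, 4, 6, 8, 12, 24.
Subgroups by order — order 1: 1; order 2: 3; order 3: 1; order 4: 3; order 6: 3; order 8: 1; order 12: 3; order 24: 1.
Total: 1 + 3 + 1 + 3 + 3 + 1 + 3 + 1 = 16.

16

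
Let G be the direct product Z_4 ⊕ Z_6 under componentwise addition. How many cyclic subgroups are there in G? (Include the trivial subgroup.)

12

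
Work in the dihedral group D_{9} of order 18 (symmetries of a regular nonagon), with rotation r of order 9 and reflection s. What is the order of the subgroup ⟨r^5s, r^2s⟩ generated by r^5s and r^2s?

6

|⟨r^5s⟩| = 2 and |⟨r^2s⟩| = 2, so |H| is a multiple of lcm(2, 2) = 2 and divides |G| = 18.
Closing under the operation: H = {e, r^3, r^6, r^2s, r^5s, r^8s}, so |H| = 6.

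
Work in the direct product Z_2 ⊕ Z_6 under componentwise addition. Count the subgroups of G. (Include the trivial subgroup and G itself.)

|G| = 12, so by Lagrange every subgroup order divides 12. Divisors: 1, 2, 3, 4, 6, 12.
Subgroups by order — order 1: 1; order 2: 3; order 3: 1; order 4: 1; order 6: 3; order 12: 1.
Total: 1 + 3 + 1 + 1 + 3 + 1 = 10.

10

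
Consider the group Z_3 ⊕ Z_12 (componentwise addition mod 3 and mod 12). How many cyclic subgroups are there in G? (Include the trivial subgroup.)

Group the elements of G by the cyclic subgroup they generate; each cyclic subgroup of order d accounts for φ(d) elements.
Cyclic subgroups by order — order 1: 1; order 2: 1; order 3: 4; order 4: 1; order 6: 4; order 12: 4.
Total: 15.

15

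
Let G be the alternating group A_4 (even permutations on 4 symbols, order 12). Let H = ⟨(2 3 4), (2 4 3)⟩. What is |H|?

|⟨(2 3 4)⟩| = 3 and |⟨(2 4 3)⟩| = 3, so |H| is a multiple of lcm(3, 3) = 3 and divides |G| = 12.
Closing under the operation: H = {e, (2 3 4), (2 4 3)}, so |H| = 3.

3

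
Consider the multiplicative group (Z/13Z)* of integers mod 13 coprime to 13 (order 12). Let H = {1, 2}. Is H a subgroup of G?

2 ∈ H but its inverse 7 ∉ H, so H is not a subgroup.

No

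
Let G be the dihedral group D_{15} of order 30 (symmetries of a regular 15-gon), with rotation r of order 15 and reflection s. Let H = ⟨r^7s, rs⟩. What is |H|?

10

|⟨r^7s⟩| = 2 and |⟨rs⟩| = 2, so |H| is a multiple of lcm(2, 2) = 2 and divides |G| = 30.
Closing under the operation: H = {e, r^3, r^6, r^9, r^12, rs, r^4s, r^7s, r^10s, r^13s}, so |H| = 10.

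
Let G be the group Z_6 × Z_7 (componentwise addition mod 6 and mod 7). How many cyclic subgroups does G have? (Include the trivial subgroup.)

Each element a generates a cyclic subgroup ⟨a⟩; distinct elements may generate the same one (a cyclic group of order d has φ(d) generators).
Cyclic subgroups by order — order 1: 1; order 2: 1; order 3: 1; order 6: 1; order 7: 1; order 14: 1; order 21: 1; order 42: 1.
Total: 8.

8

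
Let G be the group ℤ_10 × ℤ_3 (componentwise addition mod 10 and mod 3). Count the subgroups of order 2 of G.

1

|G| = 30 and 2 | 30, so subgroups of order 2 are possible by Lagrange.
The subgroups of order 2 are: {(0,0), (5,0)}.
So G has 1 subgroup of order 2.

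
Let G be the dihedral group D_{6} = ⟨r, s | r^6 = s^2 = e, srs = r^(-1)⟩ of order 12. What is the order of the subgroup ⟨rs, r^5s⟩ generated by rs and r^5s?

6

|⟨rs⟩| = 2 and |⟨r^5s⟩| = 2, so |H| is a multiple of lcm(2, 2) = 2 and divides |G| = 12.
Closing under the operation: H = {e, r^2, r^4, rs, r^3s, r^5s}, so |H| = 6.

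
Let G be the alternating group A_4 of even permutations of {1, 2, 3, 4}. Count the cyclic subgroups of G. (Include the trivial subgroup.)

8

A cyclic subgroup of order d is generated by each of its φ(d) elements of order d, so the cyclic subgroups of order d number (#elements of order d)/φ(d).
Cyclic subgroups by order — order 1: 1; order 2: 3; order 3: 4.
Total: 8.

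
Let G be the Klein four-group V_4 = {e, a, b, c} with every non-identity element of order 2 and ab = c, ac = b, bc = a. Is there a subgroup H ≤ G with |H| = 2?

2 | 4. A subgroup of order 2 is {e, a}.

Yes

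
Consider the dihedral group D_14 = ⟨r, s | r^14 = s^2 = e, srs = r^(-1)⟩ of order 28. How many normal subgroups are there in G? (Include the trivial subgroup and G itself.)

G has 28 subgroups. Checking conjugation-invariance by order — order 1: 1/1 normal; order 2: 1/15 normal; order 4: 0/7 normal; order 7: 1/1 normal; order 14: 3/3 normal; order 28: 1/1 normal.
Total normal subgroups: 7.

7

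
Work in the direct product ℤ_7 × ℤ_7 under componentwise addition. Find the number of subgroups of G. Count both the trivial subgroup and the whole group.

|G| = 49, so by Lagrange every subgroup order divides 49. Divisors: 1, 7, 49.
Subgroups by order — order 1: 1; order 7: 8; order 49: 1.
Total: 1 + 8 + 1 = 10.

10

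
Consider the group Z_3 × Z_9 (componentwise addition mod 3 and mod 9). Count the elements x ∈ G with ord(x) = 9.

18

An element (a,b) has order lcm(ord(a), ord(b)); count pairs with lcm equal to 9.
Enumerating gives 18 such elements.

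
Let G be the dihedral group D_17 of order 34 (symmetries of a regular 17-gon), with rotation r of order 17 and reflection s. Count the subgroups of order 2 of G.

|G| = 34 and 2 | 34, so subgroups of order 2 are possible by Lagrange.
The subgroups of order 2 are: {e, r^10s}; {e, r^11s}; {e, r^12s}; {e, r^13s}; … (17 in all).
So G has 17 subgroups of order 2.

17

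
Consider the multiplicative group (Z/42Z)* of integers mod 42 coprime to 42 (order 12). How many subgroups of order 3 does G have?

1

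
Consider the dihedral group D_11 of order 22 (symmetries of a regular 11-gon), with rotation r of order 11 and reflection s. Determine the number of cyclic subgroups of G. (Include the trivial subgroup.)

13

A cyclic subgroup of order d is generated by each of its φ(d) elements of order d, so the cyclic subgroups of order d number (#elements of order d)/φ(d).
Cyclic subgroups by order — order 1: 1; order 2: 11; order 11: 1.
Total: 13.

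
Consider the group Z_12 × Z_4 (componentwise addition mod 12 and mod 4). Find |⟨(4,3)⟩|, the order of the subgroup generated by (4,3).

The order of (4,3) in Z_12 × Z_4 is lcm(ord(4) in Z_12, ord(3) in Z_4).
ord(4) = 3 and ord(3) = 4, so |⟨(4,3)⟩| = lcm(3, 4) = 12.

12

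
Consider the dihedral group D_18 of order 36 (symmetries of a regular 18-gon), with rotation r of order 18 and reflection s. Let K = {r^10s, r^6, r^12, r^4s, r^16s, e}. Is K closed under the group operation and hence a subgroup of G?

|K| = 6 divides |G| = 36, consistent with Lagrange.
K contains the identity, every element's inverse is in K, and K is closed under ·: it is a subgroup.

Yes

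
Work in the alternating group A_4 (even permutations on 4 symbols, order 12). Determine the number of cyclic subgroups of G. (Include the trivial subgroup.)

8

A cyclic subgroup of order d is generated by each of its φ(d) elements of order d, so the cyclic subgroups of order d number (#elements of order d)/φ(d).
Cyclic subgroups by order — order 1: 1; order 2: 3; order 3: 4.
Total: 8.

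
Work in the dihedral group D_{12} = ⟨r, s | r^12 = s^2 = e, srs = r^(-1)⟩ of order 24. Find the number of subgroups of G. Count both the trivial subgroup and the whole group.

|G| = 24, so by Lagrange every subgroup order divides 24. Divisors: 1, 2, 3, 4, 6, 8, 12, 24.
Subgroups by order — order 1: 1; order 2: 13; order 3: 1; order 4: 7; order 6: 5; order 8: 3; order 12: 3; order 24: 1.
Total: 1 + 13 + 1 + 7 + 5 + 3 + 3 + 1 = 34.

34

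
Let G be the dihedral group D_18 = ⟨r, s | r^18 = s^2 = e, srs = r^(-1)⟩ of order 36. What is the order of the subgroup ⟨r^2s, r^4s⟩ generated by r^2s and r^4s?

18

|⟨r^2s⟩| = 2 and |⟨r^4s⟩| = 2, so |H| is a multiple of lcm(2, 2) = 2 and divides |G| = 36.
Closing under the operation: H = {e, r^2, r^4, r^6, r^8, r^10, r^12, r^14, r^16, s, r^2s, r^4s, r^6s, r^8s, r^10s, r^12s, r^14s, r^16s}, so |H| = 18.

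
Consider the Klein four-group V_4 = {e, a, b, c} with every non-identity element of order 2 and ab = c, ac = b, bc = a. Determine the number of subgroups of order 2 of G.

3

|G| = 4 and 2 | 4, so subgroups of order 2 are possible by Lagrange.
The subgroups of order 2 are: {e, a}; {e, b}; {e, c}.
So G has 3 subgroups of order 2.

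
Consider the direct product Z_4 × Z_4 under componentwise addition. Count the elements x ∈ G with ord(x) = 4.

An element (a,b) has order lcm(ord(a), ord(b)); count pairs with lcm equal to 4.
Enumerating gives 12 such elements.

12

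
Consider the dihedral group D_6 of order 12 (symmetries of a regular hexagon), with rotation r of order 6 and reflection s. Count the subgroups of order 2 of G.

|G| = 12 and 2 | 12, so subgroups of order 2 are possible by Lagrange.
The subgroups of order 2 are: {e, r^2s}; {e, r^3}; {e, r^3s}; {e, r^4s}; … (7 in all).
So G has 7 subgroups of order 2.

7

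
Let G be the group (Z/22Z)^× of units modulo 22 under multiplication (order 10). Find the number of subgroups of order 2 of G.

1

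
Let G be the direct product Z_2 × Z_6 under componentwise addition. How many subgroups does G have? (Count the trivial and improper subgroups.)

|G| = 12, so by Lagrange every subgroup order divides 12. Divisors: 1, 2, 3, 4, 6, 12.
Subgroups by order — order 1: 1; order 2: 3; order 3: 1; order 4: 1; order 6: 3; order 12: 1.
Total: 1 + 3 + 1 + 1 + 3 + 1 = 10.

10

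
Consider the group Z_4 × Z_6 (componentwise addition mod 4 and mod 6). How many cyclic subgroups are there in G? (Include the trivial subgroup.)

12

A cyclic subgroup of order d is generated by each of its φ(d) elements of order d, so the cyclic subgroups of order d number (#elements of order d)/φ(d).
Cyclic subgroups by order — order 1: 1; order 2: 3; order 3: 1; order 4: 2; order 6: 3; order 12: 2.
Total: 12.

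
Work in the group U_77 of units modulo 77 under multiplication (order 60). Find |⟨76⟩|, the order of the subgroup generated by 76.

Compute successive powers of 76 mod 77: 76, 1; 76^2 ≡ 1 (mod 77).
So |⟨76⟩| = 2.

2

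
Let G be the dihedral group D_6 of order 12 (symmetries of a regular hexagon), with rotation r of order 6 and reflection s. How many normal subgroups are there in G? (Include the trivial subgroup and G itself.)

G has 16 subgroups. Checking conjugation-invariance by order — order 1: 1/1 normal; order 2: 1/7 normal; order 3: 1/1 normal; order 4: 0/3 normal; order 6: 3/3 normal; order 12: 1/1 normal.
Total normal subgroups: 7.

7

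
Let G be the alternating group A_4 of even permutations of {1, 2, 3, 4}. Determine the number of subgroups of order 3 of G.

4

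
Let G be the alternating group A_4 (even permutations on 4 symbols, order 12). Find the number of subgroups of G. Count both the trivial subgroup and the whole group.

10

|G| = 12, so by Lagrange every subgroup order divides 12. Divisors: 1, 2, 3, 4, 6, 12.
Subgroups by order — order 1: 1; order 2: 3; order 3: 4; order 4: 1; order 6: 0; order 12: 1.
Total: 1 + 3 + 4 + 1 + 0 + 1 = 10.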